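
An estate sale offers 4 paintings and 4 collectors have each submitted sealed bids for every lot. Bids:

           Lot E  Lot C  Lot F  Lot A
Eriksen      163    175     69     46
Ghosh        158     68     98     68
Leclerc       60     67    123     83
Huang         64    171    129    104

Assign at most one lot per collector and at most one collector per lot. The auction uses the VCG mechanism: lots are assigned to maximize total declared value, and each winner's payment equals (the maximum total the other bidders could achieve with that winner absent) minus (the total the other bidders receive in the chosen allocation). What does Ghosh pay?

Efficient allocation: Eriksen→Lot C ($175), Ghosh→Lot E ($158), Leclerc→Lot F ($123), Huang→Lot A ($104); total welfare W = $560.
Ghosh receives Lot E at value $158, so the others get W − 158 = $402.
Without Ghosh: best allocation of the remaining 3 bidders over all 4 lots is Eriksen→Lot E ($163), Leclerc→Lot F ($123), Huang→Lot C ($171), total $457.
VCG payment = (others' best without Ghosh) − (others' welfare with Ghosh) = 457 − 402 = $55.

Ghosh pays $55.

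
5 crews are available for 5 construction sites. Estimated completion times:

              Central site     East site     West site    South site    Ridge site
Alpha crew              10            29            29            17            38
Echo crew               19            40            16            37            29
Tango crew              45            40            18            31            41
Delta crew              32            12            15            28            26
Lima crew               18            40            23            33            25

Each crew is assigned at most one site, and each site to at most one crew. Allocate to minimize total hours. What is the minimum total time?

Treat this as an assignment problem: match each crew to one site.
Optimal: Alpha crew→South site (17 hours), Echo crew→Central site (19 hours), Tango crew→West site (18 hours), Delta crew→East site (12 hours), Lima crew→Ridge site (25 hours) — total 17+19+18+12+25 = 91 hours.
Row-greedy (each crew in turn takes its cheapest remaining site) gives 94 hours, worse by 3.

Minimum total: 91 hours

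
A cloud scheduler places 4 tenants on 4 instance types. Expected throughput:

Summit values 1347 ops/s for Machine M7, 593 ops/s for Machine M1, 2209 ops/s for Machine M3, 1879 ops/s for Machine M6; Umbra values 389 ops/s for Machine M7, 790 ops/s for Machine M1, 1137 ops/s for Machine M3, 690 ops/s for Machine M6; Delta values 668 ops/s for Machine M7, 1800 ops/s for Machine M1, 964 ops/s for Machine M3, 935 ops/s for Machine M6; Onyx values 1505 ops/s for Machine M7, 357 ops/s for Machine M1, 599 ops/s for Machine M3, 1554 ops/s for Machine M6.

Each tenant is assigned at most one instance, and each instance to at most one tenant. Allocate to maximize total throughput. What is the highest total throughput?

Maximum total: 6321 ops/s

Optimal: Summit→Machine M6 (1879 ops/s), Umbra→Machine M3 (1137 ops/s), Delta→Machine M1 (1800 ops/s), Onyx→Machine M7 (1505 ops/s) — total 1879+1137+1800+1505 = 6321 ops/s.
Max-entry greedy (repeatedly take the single best remaining cell) gives 5952 ops/s, worse by 369.
Next-best assignment: Summit→Machine M3, Umbra→Machine M6, Delta→Machine M1, Onyx→Machine M7 = 6204 ops/s.
Every other assignment is strictly worse.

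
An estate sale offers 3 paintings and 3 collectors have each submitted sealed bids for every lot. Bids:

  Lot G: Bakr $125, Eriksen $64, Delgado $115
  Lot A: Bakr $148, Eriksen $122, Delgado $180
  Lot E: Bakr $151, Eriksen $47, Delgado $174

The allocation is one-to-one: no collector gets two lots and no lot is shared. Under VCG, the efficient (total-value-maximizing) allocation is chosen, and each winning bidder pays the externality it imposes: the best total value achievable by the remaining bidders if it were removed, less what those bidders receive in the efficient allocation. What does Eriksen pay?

Efficient allocation: Bakr→Lot G ($125), Eriksen→Lot A ($122), Delgado→Lot E ($174); total welfare W = $421.
Eriksen receives Lot A at value $122, so the others get W − 122 = $299.
Without Eriksen: best allocation of the remaining 2 bidders over all 3 lots is Bakr→Lot E ($151), Delgado→Lot A ($180), total $331.
VCG payment = (others' best without Eriksen) − (others' welfare with Eriksen) = 331 − 299 = $32.

Eriksen pays $32.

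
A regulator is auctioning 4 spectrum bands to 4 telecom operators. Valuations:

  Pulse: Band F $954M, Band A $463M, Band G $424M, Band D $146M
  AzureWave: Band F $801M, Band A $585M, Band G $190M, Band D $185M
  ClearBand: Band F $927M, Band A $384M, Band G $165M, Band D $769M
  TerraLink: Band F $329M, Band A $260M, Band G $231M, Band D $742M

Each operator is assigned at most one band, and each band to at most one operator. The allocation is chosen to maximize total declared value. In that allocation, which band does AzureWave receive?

AzureWave receives Band A.

This is a one-to-one assignment (maximum-weight bipartite matching).
Optimal: Pulse→Band G ($424M), AzureWave→Band A ($585M), ClearBand→Band F ($927M), TerraLink→Band D ($742M) — total 424+585+927+742 = $2678M.
Column-greedy (each band in turn goes to its best remaining operator) gives $2539M, worse by 139.
AzureWave's own top band is Band F ($801M), but forcing AzureWave→Band F and reassigning the rest optimally gives only $2351M — worse by 327.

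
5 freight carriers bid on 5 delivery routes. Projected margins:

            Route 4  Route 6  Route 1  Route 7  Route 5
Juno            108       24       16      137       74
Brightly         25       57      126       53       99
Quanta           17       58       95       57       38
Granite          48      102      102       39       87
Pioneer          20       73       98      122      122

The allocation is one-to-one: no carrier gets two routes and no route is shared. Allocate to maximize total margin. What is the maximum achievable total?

Max total: $526k

Optimal: Juno→Route 4 ($108k), Brightly→Route 5 ($99k), Quanta→Route 1 ($95k), Granite→Route 6 ($102k), Pioneer→Route 7 ($122k) — total 108+99+95+102+122 = $526k.
Max-entry greedy (repeatedly take the single best remaining cell) gives $504k, worse by 22.
Swapping Pioneer↔Granite (Pioneer→Route 6 $73k, Granite→Route 7 $39k) loses 112.
No other one-to-one assignment exceeds $526k.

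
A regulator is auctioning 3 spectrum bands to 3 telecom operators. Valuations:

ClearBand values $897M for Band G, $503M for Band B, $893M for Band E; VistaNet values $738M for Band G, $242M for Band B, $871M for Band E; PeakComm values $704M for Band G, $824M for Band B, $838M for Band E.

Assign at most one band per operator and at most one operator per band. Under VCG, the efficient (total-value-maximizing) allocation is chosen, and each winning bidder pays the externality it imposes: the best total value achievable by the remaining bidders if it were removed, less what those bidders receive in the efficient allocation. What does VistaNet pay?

VistaNet pays $14M.

Efficient allocation: ClearBand→Band G ($897M), VistaNet→Band E ($871M), PeakComm→Band B ($824M); total welfare W = $2592M.
VistaNet receives Band E at value $871M, so the others get W − 871 = $1721M.
Without VistaNet: best allocation of the remaining 2 bidders over all 3 bands is ClearBand→Band G ($897M), PeakComm→Band E ($838M), total $1735M.
VCG payment = (others' best without VistaNet) − (others' welfare with VistaNet) = 1735 − 1721 = $14M.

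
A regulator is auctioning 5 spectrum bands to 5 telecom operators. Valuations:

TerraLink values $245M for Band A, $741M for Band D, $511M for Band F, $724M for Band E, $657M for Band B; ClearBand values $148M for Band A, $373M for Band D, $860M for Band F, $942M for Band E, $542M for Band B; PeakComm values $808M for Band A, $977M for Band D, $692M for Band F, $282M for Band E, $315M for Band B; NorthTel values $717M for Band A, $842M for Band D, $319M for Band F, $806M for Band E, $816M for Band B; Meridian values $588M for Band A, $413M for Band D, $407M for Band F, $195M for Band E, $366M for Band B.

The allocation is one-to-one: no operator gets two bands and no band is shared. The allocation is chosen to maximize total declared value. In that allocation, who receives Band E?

Optimal: TerraLink→Band E ($724M), ClearBand→Band F ($860M), PeakComm→Band D ($977M), NorthTel→Band B ($816M), Meridian→Band A ($588M) — total 724+860+977+816+588 = $3965M.
Max-entry greedy (repeatedly take the single best remaining cell) gives $3834M, worse by 131.
Swapping TerraLink↔PeakComm (TerraLink→Band D $741M, PeakComm→Band E $282M) loses 678.
TerraLink's own top band is Band D ($741M), but forcing TerraLink→Band D and reassigning the rest optimally gives only $3779M — worse by 186.

TerraLink receives Band E.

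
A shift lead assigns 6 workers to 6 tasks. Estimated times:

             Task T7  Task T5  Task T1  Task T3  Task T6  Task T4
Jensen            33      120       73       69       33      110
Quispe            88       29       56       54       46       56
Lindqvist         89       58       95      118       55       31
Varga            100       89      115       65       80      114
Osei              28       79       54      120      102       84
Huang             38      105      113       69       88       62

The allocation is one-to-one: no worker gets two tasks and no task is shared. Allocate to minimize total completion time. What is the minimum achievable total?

Min total: 250 min

Optimal: Jensen→Task T6 (33 min), Quispe→Task T5 (29 min), Lindqvist→Task T4 (31 min), Varga→Task T3 (65 min), Osei→Task T1 (54 min), Huang→Task T7 (38 min) — total 33+29+31+65+54+38 = 250 min.
Min-entry greedy (repeatedly take the single cheapest remaining cell) gives 299 min, worse by 49.
Swapping Jensen↔Lindqvist (Jensen→Task T4 110 min, Lindqvist→Task T6 55 min) adds 101.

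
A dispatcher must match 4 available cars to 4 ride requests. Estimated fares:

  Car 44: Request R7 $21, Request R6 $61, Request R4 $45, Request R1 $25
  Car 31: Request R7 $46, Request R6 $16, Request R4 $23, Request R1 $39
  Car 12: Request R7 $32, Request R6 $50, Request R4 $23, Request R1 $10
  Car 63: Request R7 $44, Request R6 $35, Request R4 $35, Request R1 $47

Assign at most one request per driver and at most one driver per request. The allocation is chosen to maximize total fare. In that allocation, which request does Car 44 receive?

Optimal: Car 44→Request R4 ($45), Car 31→Request R7 ($46), Car 12→Request R6 ($50), Car 63→Request R1 ($47) — total 45+46+50+47 = $188.
Column-greedy (each request in turn goes to its best remaining driver) gives $152, worse by 36.
Next-best assignment: Car 44→Request R4, Car 31→Request R1, Car 12→Request R6, Car 63→Request R7 = $178.
Car 44's own top request is Request R6 ($61), but forcing Car 44→Request R6 and reassigning the rest optimally gives only $177 — worse by 11.

Car 44 receives Request R4.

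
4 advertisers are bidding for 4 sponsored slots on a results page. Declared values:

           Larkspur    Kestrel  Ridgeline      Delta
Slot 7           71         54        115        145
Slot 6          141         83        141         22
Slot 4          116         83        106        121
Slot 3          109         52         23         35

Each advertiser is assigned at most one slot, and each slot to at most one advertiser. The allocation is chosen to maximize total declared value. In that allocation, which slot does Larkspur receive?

Larkspur receives Slot 3.

Treat this as an assignment problem: match each advertiser to one slot.
Optimal: Larkspur→Slot 3 ($109), Kestrel→Slot 4 ($83), Ridgeline→Slot 6 ($141), Delta→Slot 7 ($145) — total 109+83+141+145 = $478.
Column-greedy (each slot in turn goes to its best remaining advertiser) gives $444, worse by 34.
Larkspur's own top slot is Slot 6 ($141), but forcing Larkspur→Slot 6 and reassigning the rest optimally gives only $444 — worse by 34.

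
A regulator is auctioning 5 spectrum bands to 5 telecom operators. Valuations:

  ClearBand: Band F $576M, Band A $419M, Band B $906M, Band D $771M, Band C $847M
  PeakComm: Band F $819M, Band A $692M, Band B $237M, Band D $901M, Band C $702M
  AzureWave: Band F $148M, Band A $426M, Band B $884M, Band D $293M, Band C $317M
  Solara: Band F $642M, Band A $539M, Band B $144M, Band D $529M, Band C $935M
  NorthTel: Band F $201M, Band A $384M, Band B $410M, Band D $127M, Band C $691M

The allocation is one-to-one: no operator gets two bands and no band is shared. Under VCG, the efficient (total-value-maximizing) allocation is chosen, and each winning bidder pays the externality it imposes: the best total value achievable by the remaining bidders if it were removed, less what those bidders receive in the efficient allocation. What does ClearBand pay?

ClearBand pays $96M.

Efficient allocation: ClearBand→Band D ($771M), PeakComm→Band F ($819M), AzureWave→Band B ($884M), Solara→Band C ($935M), NorthTel→Band A ($384M); total welfare W = $3793M.
ClearBand receives Band D at value $771M, so the others get W − 771 = $3022M.
Without ClearBand: best allocation of the remaining 4 bidders over all 5 bands is PeakComm→Band D ($901M), AzureWave→Band B ($884M), Solara→Band F ($642M), NorthTel→Band C ($691M), total $3118M.
VCG payment = (others' best without ClearBand) − (others' welfare with ClearBand) = 3118 − 3022 = $96M.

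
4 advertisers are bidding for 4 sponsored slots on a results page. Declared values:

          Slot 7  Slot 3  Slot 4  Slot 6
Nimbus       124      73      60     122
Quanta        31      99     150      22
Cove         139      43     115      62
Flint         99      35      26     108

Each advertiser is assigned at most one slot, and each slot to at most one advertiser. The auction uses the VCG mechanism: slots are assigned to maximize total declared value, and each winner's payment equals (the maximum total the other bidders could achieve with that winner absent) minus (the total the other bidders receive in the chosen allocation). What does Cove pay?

Cove pays $51.

Efficient allocation: Nimbus→Slot 3 ($73), Quanta→Slot 4 ($150), Cove→Slot 7 ($139), Flint→Slot 6 ($108); total welfare W = $470.
Cove receives Slot 7 at value $139, so the others get W − 139 = $331.
Without Cove: best allocation of the remaining 3 bidders over all 4 slots is Nimbus→Slot 7 ($124), Quanta→Slot 4 ($150), Flint→Slot 6 ($108), total $382.
VCG payment = (others' best without Cove) − (others' welfare with Cove) = 382 − 331 = $51.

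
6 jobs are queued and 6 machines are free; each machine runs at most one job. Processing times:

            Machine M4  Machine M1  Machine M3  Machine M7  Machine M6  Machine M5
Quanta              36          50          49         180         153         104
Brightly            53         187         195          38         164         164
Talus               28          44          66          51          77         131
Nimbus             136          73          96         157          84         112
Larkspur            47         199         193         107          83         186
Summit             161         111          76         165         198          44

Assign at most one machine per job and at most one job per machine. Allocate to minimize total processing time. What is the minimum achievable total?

Min total: 306 min

Treat this as an assignment problem: match each job to one machine.
Optimal: Quanta→Machine M3 (49 min), Brightly→Machine M7 (38 min), Talus→Machine M1 (44 min), Nimbus→Machine M6 (84 min), Larkspur→Machine M4 (47 min), Summit→Machine M5 (44 min) — total 49+38+44+84+47+44 = 306 min.
Row-greedy (each job in turn takes its cheapest remaining machine) gives 464 min, worse by 158.
Swapping Brightly↔Nimbus (Brightly→Machine M6 164 min, Nimbus→Machine M7 157 min) adds 199.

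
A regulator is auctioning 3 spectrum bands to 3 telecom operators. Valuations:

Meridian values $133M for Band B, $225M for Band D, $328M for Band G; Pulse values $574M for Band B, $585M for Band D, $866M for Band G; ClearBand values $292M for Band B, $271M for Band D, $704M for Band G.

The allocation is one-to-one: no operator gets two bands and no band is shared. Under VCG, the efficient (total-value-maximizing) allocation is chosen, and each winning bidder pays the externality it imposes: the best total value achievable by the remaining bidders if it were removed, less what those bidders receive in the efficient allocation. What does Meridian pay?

Efficient allocation: Meridian→Band D ($225M), Pulse→Band B ($574M), ClearBand→Band G ($704M); total welfare W = $1503M.
Meridian receives Band D at value $225M, so the others get W − 225 = $1278M.
Without Meridian: best allocation of the remaining 2 bidders over all 3 bands is Pulse→Band D ($585M), ClearBand→Band G ($704M), total $1289M.
VCG payment = (others' best without Meridian) − (others' welfare with Meridian) = 1289 − 1278 = $11M.

Meridian pays $11M.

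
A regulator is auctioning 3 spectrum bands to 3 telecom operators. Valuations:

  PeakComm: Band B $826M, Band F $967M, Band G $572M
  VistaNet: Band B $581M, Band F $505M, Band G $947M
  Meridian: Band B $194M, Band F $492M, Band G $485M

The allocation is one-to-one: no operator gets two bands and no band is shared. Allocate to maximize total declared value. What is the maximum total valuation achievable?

This is a one-to-one assignment (maximum-weight bipartite matching).
Optimal: PeakComm→Band B ($826M), VistaNet→Band G ($947M), Meridian→Band F ($492M) — total 826+947+492 = $2265M.
Column-greedy (each band in turn goes to its best remaining operator) gives $1816M, worse by 449.
Next-best assignment: PeakComm→Band F, VistaNet→Band G, Meridian→Band B = $2108M.

Max total: $2265M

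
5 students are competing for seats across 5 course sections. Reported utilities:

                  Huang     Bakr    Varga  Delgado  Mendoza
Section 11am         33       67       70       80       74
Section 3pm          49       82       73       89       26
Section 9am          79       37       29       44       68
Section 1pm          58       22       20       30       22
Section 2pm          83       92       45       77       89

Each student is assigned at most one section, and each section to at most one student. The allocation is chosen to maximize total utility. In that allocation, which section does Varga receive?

Optimal: Huang→Section 1pm (58 points), Bakr→Section 2pm (92 points), Varga→Section 11am (70 points), Delgado→Section 3pm (89 points), Mendoza→Section 9am (68 points) — total 58+92+70+89+68 = 377 points.
Max-entry greedy (repeatedly take the single best remaining cell) gives 354 points, worse by 23.
Next-best assignment: Huang→Section 1pm, Bakr→Section 2pm, Varga→Section 3pm, Delgado→Section 11am, Mendoza→Section 9am = 371 points.
Varga's own top section is Section 3pm (73 points), but forcing Varga→Section 3pm and reassigning the rest optimally gives only 371 points — worse by 6.

Varga receives Section 11am.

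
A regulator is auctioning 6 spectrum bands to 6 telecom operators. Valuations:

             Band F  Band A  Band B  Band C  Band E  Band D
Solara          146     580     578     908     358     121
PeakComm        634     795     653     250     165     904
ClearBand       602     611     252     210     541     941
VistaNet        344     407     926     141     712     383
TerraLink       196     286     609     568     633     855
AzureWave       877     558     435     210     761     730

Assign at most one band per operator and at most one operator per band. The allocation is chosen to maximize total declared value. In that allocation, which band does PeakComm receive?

PeakComm receives Band A.

This is the linear assignment problem.
Optimal: Solara→Band C ($908M), PeakComm→Band A ($795M), ClearBand→Band D ($941M), VistaNet→Band B ($926M), TerraLink→Band E ($633M), AzureWave→Band F ($877M) — total 908+795+941+926+633+877 = $5080M.
Next-best assignment: Solara→Band C, PeakComm→Band A, ClearBand→Band E, VistaNet→Band B, TerraLink→Band D, AzureWave→Band F = $4902M.
Swapping AzureWave↔ClearBand (AzureWave→Band D $730M, ClearBand→Band F $602M) loses 486.
PeakComm's own top band is Band D ($904M), but forcing PeakComm→Band D and reassigning the rest optimally gives only $4859M — worse by 221.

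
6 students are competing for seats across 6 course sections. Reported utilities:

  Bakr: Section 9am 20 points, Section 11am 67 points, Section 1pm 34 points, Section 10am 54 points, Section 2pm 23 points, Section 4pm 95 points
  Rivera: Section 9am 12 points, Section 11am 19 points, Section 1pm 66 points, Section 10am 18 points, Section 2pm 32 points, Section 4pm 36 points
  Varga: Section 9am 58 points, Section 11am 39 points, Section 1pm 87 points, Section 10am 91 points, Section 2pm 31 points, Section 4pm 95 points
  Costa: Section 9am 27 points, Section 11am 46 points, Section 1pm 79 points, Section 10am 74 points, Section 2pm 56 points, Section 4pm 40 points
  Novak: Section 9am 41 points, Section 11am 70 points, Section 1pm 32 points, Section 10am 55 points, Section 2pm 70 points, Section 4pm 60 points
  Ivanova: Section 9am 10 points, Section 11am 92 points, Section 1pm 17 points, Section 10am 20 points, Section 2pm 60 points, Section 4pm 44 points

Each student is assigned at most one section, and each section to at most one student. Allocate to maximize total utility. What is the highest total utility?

Maximum total: 455 points

Optimal: Bakr→Section 4pm (95 points), Rivera→Section 1pm (66 points), Varga→Section 9am (58 points), Costa→Section 10am (74 points), Novak→Section 2pm (70 points), Ivanova→Section 11am (92 points) — total 95+66+58+74+70+92 = 455 points.
Column-greedy (each section in turn goes to its best remaining student) gives 411 points, worse by 44.
Every other assignment is strictly worse.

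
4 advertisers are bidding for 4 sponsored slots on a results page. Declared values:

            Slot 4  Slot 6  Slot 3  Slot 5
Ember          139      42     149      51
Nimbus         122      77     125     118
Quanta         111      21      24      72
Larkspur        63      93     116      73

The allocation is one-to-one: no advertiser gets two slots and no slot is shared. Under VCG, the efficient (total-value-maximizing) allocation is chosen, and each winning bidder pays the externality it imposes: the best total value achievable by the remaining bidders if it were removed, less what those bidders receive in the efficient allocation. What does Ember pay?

Ember pays $23.

Efficient allocation: Ember→Slot 3 ($149), Nimbus→Slot 5 ($118), Quanta→Slot 4 ($111), Larkspur→Slot 6 ($93); total welfare W = $471.
Ember receives Slot 3 at value $149, so the others get W − 149 = $322.
Without Ember: best allocation of the remaining 3 bidders over all 4 slots is Nimbus→Slot 5 ($118), Quanta→Slot 4 ($111), Larkspur→Slot 3 ($116), total $345.
VCG payment = (others' best without Ember) − (others' welfare with Ember) = 345 − 322 = $23.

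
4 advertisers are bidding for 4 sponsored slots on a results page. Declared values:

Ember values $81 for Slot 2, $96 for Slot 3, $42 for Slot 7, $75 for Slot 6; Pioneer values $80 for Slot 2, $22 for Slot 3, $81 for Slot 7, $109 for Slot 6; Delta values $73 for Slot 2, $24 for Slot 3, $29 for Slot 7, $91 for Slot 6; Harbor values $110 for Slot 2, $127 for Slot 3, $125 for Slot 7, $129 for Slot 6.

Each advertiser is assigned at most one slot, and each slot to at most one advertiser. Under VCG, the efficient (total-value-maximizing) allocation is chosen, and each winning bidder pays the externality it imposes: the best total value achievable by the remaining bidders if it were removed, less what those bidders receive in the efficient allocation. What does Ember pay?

Ember pays $2.

Efficient allocation: Ember→Slot 3 ($96), Pioneer→Slot 6 ($109), Delta→Slot 2 ($73), Harbor→Slot 7 ($125); total welfare W = $403.
Ember receives Slot 3 at value $96, so the others get W − 96 = $307.
Without Ember: best allocation of the remaining 3 bidders over all 4 slots is Pioneer→Slot 6 ($109), Delta→Slot 2 ($73), Harbor→Slot 3 ($127), total $309.
VCG payment = (others' best without Ember) − (others' welfare with Ember) = 309 − 307 = $2.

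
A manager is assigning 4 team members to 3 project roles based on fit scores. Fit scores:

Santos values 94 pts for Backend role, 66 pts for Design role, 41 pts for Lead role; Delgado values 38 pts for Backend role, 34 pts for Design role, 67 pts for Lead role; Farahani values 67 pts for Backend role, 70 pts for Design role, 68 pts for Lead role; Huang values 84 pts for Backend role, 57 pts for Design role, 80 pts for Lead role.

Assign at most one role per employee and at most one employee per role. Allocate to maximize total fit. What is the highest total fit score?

Maximum total: 244 pts

Treat this as an assignment problem: match each employee to one role.
Optimal: Santos→Backend role (94 pts), Farahani→Design role (70 pts), Huang→Lead role (80 pts) — total 94+70+80 = 244 pts.
Row-greedy (each employee in turn takes its best remaining role) gives 231 pts, worse by 13.
Checked against all permutations: 244 pts is optimal.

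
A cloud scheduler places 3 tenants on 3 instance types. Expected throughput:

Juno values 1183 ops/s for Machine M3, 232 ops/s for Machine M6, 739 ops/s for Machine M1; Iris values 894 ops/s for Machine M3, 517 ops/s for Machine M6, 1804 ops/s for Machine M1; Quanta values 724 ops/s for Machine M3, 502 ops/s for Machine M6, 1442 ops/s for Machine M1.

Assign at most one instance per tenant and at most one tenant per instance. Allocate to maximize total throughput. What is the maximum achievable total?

Max total: 3489 ops/s

Optimal: Juno→Machine M3 (1183 ops/s), Iris→Machine M1 (1804 ops/s), Quanta→Machine M6 (502 ops/s) — total 1183+1804+502 = 3489 ops/s.
Column-greedy (each instance in turn goes to its best remaining tenant) gives 3142 ops/s, worse by 347.
Next-best assignment: Juno→Machine M3, Iris→Machine M6, Quanta→Machine M1 = 3142 ops/s.
Checked against all permutations: 3489 ops/s is optimal.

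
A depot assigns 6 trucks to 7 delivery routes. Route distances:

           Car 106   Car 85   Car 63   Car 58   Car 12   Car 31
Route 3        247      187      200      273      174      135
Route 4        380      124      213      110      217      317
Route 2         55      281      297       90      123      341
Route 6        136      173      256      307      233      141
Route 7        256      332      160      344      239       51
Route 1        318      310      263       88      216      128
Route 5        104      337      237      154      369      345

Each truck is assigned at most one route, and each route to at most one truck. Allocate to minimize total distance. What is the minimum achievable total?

Optimal: Car 106→Route 5 (104 km), Car 85→Route 4 (124 km), Car 63→Route 3 (200 km), Car 58→Route 1 (88 km), Car 12→Route 2 (123 km), Car 31→Route 7 (51 km) — total 104+124+200+88+123+51 = 690 km.
Next-best assignment: Car 106→Route 6, Car 85→Route 4, Car 63→Route 3, Car 58→Route 1, Car 12→Route 2, Car 31→Route 7 = 722 km.
Every other assignment is strictly worse.

Min total: 690 km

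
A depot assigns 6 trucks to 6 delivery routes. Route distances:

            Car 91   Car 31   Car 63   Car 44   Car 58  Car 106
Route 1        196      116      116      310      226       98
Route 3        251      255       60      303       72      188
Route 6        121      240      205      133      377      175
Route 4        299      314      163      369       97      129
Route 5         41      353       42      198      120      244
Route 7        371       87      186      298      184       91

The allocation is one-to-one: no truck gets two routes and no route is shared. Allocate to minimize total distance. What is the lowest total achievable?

This is the linear assignment problem.
Optimal: Car 91→Route 5 (41 km), Car 31→Route 7 (87 km), Car 63→Route 3 (60 km), Car 44→Route 6 (133 km), Car 58→Route 4 (97 km), Car 106→Route 1 (98 km) — total 41+87+60+133+97+98 = 516 km.
Column-greedy (each route in turn goes to its cheapest remaining truck) gives 661 km, worse by 145.

Minimum total: 516 km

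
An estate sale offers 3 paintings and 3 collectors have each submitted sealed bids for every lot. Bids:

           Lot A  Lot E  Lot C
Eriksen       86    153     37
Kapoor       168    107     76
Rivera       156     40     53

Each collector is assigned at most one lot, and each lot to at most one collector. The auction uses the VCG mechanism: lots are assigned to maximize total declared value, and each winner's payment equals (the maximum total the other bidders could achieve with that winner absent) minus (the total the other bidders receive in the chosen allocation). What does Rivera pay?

Rivera pays $92.

Efficient allocation: Eriksen→Lot E ($153), Kapoor→Lot C ($76), Rivera→Lot A ($156); total welfare W = $385.
Rivera receives Lot A at value $156, so the others get W − 156 = $229.
Without Rivera: best allocation of the remaining 2 bidders over all 3 lots is Eriksen→Lot E ($153), Kapoor→Lot A ($168), total $321.
VCG payment = (others' best without Rivera) − (others' welfare with Rivera) = 321 − 229 = $92.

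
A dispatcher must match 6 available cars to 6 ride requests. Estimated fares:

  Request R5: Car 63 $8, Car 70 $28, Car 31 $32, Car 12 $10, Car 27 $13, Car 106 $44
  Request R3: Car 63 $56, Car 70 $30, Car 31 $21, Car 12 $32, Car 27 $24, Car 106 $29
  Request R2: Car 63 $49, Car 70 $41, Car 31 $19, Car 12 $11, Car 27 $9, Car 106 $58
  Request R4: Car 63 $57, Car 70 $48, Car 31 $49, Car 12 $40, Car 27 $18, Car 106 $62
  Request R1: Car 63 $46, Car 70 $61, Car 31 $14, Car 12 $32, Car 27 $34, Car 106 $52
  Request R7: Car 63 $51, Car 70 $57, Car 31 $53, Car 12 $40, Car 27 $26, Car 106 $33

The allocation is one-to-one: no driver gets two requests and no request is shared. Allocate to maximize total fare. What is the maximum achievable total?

This is a one-to-one assignment (maximum-weight bipartite matching).
Optimal: Car 63→Request R3 ($56), Car 70→Request R1 ($61), Car 31→Request R7 ($53), Car 12→Request R4 ($40), Car 27→Request R5 ($13), Car 106→Request R2 ($58) — total 56+61+53+40+13+58 = $281.
Row-greedy (each driver in turn takes its best remaining request) gives $274, worse by 7.

Max total: $281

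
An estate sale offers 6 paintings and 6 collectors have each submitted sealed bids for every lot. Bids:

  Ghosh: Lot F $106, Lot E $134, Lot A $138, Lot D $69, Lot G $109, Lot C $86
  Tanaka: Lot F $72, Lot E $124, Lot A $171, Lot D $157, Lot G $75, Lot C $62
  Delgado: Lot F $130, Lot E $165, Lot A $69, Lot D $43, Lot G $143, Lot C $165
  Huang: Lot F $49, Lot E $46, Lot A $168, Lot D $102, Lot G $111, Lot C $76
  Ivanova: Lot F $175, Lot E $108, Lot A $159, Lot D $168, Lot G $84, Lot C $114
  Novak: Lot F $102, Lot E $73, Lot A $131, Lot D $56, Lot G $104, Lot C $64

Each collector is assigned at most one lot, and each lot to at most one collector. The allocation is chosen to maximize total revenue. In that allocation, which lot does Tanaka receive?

Treat this as an assignment problem: match each collector to one lot.
Optimal: Ghosh→Lot E ($134), Tanaka→Lot D ($157), Delgado→Lot C ($165), Huang→Lot A ($168), Ivanova→Lot F ($175), Novak→Lot G ($104) — total 134+157+165+168+175+104 = $903.
Row-greedy (each collector in turn takes its best remaining lot) gives $810, worse by 93.
Checked against all permutations: $903 is optimal.
Tanaka's own top lot is Lot A ($171), but forcing Tanaka→Lot A and reassigning the rest optimally gives only $851 — worse by 52.

Tanaka receives Lot D.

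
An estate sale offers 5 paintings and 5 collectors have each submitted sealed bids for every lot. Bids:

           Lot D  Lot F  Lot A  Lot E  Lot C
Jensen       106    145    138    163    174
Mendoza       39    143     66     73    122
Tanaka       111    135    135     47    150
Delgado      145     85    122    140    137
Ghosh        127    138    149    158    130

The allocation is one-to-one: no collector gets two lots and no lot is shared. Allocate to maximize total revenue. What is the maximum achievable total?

Max total: $755

Treat this as an assignment problem: match each collector to one lot.
Optimal: Jensen→Lot C ($174), Mendoza→Lot F ($143), Tanaka→Lot A ($135), Delgado→Lot D ($145), Ghosh→Lot E ($158) — total 174+143+135+145+158 = $755.
Next-best assignment: Jensen→Lot E, Mendoza→Lot F, Tanaka→Lot C, Delgado→Lot D, Ghosh→Lot A = $750.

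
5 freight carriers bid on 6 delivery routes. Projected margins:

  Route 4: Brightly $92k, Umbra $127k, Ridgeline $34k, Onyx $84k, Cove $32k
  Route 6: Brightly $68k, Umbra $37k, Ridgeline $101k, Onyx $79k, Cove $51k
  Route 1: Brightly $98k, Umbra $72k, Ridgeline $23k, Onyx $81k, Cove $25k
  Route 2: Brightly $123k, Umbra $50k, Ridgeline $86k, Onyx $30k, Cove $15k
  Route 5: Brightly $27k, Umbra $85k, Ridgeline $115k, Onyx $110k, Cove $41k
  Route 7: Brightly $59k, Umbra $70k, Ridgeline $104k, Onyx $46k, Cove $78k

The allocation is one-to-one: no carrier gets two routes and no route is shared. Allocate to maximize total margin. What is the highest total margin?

Max total: $539k

Optimal: Brightly→Route 2 ($123k), Umbra→Route 4 ($127k), Ridgeline→Route 6 ($101k), Onyx→Route 5 ($110k), Cove→Route 7 ($78k) — total 123+127+101+110+78 = $539k.
Max-entry greedy (repeatedly take the single best remaining cell) gives $524k, worse by 15.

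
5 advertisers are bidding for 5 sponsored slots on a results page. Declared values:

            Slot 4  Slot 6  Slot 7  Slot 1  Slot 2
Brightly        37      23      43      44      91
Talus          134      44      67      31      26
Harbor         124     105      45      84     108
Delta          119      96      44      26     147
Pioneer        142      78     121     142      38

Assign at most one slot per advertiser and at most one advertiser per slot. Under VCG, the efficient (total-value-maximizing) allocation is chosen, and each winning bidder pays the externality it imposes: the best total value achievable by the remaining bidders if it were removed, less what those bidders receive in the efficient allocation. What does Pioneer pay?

Efficient allocation: Brightly→Slot 7 ($43), Talus→Slot 4 ($134), Harbor→Slot 6 ($105), Delta→Slot 2 ($147), Pioneer→Slot 1 ($142); total welfare W = $571.
Pioneer receives Slot 1 at value $142, so the others get W − 142 = $429.
Without Pioneer: best allocation of the remaining 4 bidders over all 5 slots is Brightly→Slot 1 ($44), Talus→Slot 4 ($134), Harbor→Slot 6 ($105), Delta→Slot 2 ($147), total $430.
VCG payment = (others' best without Pioneer) − (others' welfare with Pioneer) = 430 − 429 = $1.

Pioneer pays $1.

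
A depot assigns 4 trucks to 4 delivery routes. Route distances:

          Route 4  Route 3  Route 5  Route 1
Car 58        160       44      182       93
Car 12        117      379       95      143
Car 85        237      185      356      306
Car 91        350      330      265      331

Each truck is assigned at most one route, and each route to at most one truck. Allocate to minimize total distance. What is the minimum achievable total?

Optimal: Car 58→Route 1 (93 km), Car 12→Route 4 (117 km), Car 85→Route 3 (185 km), Car 91→Route 5 (265 km) — total 93+117+185+265 = 660 km.
Swapping Car 58↔Car 12 (Car 58→Route 4 160 km, Car 12→Route 1 143 km) adds 93.
Checked against all permutations: 660 km is optimal.

Minimum total: 660 km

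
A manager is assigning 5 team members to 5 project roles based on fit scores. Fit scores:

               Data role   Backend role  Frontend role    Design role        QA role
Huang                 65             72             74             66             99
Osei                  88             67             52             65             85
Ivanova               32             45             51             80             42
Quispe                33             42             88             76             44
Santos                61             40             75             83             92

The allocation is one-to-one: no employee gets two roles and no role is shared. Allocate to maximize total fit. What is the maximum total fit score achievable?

Maximum total: 420 pts

Treat this as an assignment problem: match each employee to one role.
Optimal: Huang→Backend role (72 pts), Osei→Data role (88 pts), Ivanova→Design role (80 pts), Quispe→Frontend role (88 pts), Santos→QA role (92 pts) — total 72+88+80+88+92 = 420 pts.
Row-greedy (each employee in turn takes its best remaining role) gives 395 pts, worse by 25.
Next-best assignment: Huang→QA role, Osei→Data role, Ivanova→Backend role, Quispe→Frontend role, Santos→Design role = 403 pts.
Swapping Osei↔Quispe (Osei→Frontend role 52 pts, Quispe→Data role 33 pts) loses 91.
No other one-to-one assignment exceeds 420 pts.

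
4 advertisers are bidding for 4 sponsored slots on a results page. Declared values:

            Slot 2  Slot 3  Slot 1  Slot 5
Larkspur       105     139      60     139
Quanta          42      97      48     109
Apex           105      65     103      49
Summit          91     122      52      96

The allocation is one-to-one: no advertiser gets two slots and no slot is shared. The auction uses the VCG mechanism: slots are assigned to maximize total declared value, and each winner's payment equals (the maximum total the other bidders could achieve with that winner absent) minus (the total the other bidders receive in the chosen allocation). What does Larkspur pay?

Larkspur pays $33.

Efficient allocation: Larkspur→Slot 3 ($139), Quanta→Slot 5 ($109), Apex→Slot 1 ($103), Summit→Slot 2 ($91); total welfare W = $442.
Larkspur receives Slot 3 at value $139, so the others get W − 139 = $303.
Without Larkspur: best allocation of the remaining 3 bidders over all 4 slots is Quanta→Slot 5 ($109), Apex→Slot 2 ($105), Summit→Slot 3 ($122), total $336.
VCG payment = (others' best without Larkspur) − (others' welfare with Larkspur) = 336 − 303 = $33.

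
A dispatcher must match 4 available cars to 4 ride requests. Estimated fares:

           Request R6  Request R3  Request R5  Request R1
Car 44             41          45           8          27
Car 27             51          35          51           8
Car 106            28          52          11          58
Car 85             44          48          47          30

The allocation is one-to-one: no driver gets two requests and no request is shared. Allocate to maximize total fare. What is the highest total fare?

Optimal: Car 44→Request R3 ($45), Car 27→Request R6 ($51), Car 106→Request R1 ($58), Car 85→Request R5 ($47) — total 45+51+58+47 = $201.
Column-greedy (each request in turn goes to its best remaining driver) gives $177, worse by 24.
Every other assignment is strictly worse.

Maximum total: $201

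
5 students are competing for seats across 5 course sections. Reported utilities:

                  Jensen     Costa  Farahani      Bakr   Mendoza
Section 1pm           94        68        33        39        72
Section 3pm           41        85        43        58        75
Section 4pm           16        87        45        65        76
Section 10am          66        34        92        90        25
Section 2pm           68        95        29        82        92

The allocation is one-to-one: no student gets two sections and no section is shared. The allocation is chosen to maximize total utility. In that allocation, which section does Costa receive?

Optimal: Jensen→Section 1pm (94 points), Costa→Section 4pm (87 points), Farahani→Section 10am (92 points), Bakr→Section 2pm (82 points), Mendoza→Section 3pm (75 points) — total 94+87+92+82+75 = 430 points.
Max-entry greedy (repeatedly take the single best remaining cell) gives 415 points, worse by 15.
Next-best assignment: Jensen→Section 1pm, Costa→Section 3pm, Farahani→Section 10am, Bakr→Section 2pm, Mendoza→Section 4pm = 429 points.
No other one-to-one assignment exceeds 430 points.
Costa's own top section is Section 2pm (95 points), but forcing Costa→Section 2pm and reassigning the rest optimally gives only 421 points — worse by 9.

Costa receives Section 4pm.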